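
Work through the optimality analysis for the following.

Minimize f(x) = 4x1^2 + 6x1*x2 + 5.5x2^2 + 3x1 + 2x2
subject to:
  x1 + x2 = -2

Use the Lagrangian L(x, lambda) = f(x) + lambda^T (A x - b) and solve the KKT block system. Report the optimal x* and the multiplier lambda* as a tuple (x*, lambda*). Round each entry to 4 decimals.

Form the Lagrangian:
  L(x, lambda) = (1/2) x^T Q x + c^T x + lambda^T (A x - b)
Stationarity (grad_x L = 0): Q x + c + A^T lambda = 0.
Primal feasibility: A x = b.

This gives the KKT block system:
  [ Q   A^T ] [ x     ]   [-c ]
  [ A    0  ] [ lambda ] = [ b ]

Solving the linear system:
  x*      = (-1.5714, -0.4286)
  lambda* = (12.1429)
  f(x*)   = 9.3571

x* = (-1.5714, -0.4286), lambda* = (12.1429)


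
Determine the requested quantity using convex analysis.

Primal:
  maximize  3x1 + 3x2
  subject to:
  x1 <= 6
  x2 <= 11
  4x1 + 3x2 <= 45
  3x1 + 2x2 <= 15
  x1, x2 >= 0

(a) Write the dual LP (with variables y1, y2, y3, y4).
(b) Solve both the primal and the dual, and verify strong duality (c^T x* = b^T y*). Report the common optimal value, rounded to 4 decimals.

The standard primal-dual pair for 'max c^T x s.t. A x <= b, x >= 0' is:
  Dual:  min b^T y  s.t.  A^T y >= c,  y >= 0.

So the dual LP is:
  minimize  6y1 + 11y2 + 45y3 + 15y4
  subject to:
    y1 + 4y3 + 3y4 >= 3
    y2 + 3y3 + 2y4 >= 3
    y1, y2, y3, y4 >= 0

Solving the primal: x* = (0, 7.5).
  primal value c^T x* = 22.5.
Solving the dual: y* = (0, 0, 0, 1.5).
  dual value b^T y* = 22.5.
Strong duality: c^T x* = b^T y*. Confirmed.

22.5


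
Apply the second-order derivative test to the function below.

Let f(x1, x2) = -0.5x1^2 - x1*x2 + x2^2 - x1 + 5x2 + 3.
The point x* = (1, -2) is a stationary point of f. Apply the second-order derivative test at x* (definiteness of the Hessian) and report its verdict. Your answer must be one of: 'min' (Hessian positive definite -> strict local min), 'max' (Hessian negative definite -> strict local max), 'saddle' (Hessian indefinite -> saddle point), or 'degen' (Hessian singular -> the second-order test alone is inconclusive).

Compute the Hessian H = grad^2 f:
  H = [[-1, -1], [-1, 2]]
Verify stationarity: grad f(x*) = H x* + g = (0, 0).
Eigenvalues of H: -1.3028, 2.3028.
Eigenvalues have mixed signs, so H is indefinite -> x* is a saddle point.

saddle


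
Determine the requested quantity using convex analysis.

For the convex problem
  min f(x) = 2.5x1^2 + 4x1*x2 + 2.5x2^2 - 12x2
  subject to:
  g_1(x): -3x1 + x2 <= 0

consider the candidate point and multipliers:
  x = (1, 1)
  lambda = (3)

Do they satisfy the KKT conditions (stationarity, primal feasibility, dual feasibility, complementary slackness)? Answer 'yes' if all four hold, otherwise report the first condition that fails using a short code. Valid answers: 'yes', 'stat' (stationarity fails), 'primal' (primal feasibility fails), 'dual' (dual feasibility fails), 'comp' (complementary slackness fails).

Gradient of f: grad f(x) = Q x + c = (9, -3)
Constraint values g_i(x) = a_i^T x - b_i:
  g_1((1, 1)) = -2
Stationarity residual: grad f(x) + sum_i lambda_i a_i = (0, 0)
  -> stationarity OK
Primal feasibility (all g_i <= 0): OK
Dual feasibility (all lambda_i >= 0): OK
Complementary slackness (lambda_i * g_i(x) = 0 for all i): FAILS

Verdict: the first failing condition is complementary_slackness -> comp.

comp


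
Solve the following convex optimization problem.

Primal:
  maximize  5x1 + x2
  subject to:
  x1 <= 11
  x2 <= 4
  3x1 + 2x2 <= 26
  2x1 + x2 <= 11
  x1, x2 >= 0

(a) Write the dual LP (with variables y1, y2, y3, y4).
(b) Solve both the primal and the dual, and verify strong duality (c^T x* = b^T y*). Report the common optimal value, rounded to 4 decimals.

The standard primal-dual pair for 'max c^T x s.t. A x <= b, x >= 0' is:
  Dual:  min b^T y  s.t.  A^T y >= c,  y >= 0.

So the dual LP is:
  minimize  11y1 + 4y2 + 26y3 + 11y4
  subject to:
    y1 + 3y3 + 2y4 >= 5
    y2 + 2y3 + y4 >= 1
    y1, y2, y3, y4 >= 0

Solving the primal: x* = (5.5, 0).
  primal value c^T x* = 27.5.
Solving the dual: y* = (0, 0, 0, 2.5).
  dual value b^T y* = 27.5.
Strong duality: c^T x* = b^T y*. Confirmed.

27.5


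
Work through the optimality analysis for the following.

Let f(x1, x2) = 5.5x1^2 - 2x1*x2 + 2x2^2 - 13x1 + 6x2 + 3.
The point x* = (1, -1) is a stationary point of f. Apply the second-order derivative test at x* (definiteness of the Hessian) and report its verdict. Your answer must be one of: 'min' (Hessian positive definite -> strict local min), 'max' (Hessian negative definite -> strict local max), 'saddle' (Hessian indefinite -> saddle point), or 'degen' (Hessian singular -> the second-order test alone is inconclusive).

Compute the Hessian H = grad^2 f:
  H = [[11, -2], [-2, 4]]
Verify stationarity: grad f(x*) = H x* + g = (0, 0).
Eigenvalues of H: 3.4689, 11.5311.
Both eigenvalues > 0, so H is positive definite -> x* is a strict local min.

min


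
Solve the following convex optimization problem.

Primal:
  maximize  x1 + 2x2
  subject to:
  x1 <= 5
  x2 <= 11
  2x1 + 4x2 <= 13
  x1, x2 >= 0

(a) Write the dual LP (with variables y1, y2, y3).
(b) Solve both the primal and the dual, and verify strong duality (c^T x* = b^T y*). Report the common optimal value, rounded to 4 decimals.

The standard primal-dual pair for 'max c^T x s.t. A x <= b, x >= 0' is:
  Dual:  min b^T y  s.t.  A^T y >= c,  y >= 0.

So the dual LP is:
  minimize  5y1 + 11y2 + 13y3
  subject to:
    y1 + 2y3 >= 1
    y2 + 4y3 >= 2
    y1, y2, y3 >= 0

Solving the primal: x* = (0, 3.25).
  primal value c^T x* = 6.5.
Solving the dual: y* = (0, 0, 0.5).
  dual value b^T y* = 6.5.
Strong duality: c^T x* = b^T y*. Confirmed.

6.5


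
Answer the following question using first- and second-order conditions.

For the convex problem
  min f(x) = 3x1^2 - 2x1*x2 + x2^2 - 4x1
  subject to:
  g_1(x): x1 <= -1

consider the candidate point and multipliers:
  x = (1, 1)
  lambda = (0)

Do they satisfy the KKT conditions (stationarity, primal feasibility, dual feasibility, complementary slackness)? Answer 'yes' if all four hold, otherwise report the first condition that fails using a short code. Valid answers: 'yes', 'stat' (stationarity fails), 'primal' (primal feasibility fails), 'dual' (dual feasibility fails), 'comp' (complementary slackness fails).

Gradient of f: grad f(x) = Q x + c = (0, 0)
Constraint values g_i(x) = a_i^T x - b_i:
  g_1((1, 1)) = 2
Stationarity residual: grad f(x) + sum_i lambda_i a_i = (0, 0)
  -> stationarity OK
Primal feasibility (all g_i <= 0): FAILS
Dual feasibility (all lambda_i >= 0): OK
Complementary slackness (lambda_i * g_i(x) = 0 for all i): OK

Verdict: the first failing condition is primal_feasibility -> primal.

primal


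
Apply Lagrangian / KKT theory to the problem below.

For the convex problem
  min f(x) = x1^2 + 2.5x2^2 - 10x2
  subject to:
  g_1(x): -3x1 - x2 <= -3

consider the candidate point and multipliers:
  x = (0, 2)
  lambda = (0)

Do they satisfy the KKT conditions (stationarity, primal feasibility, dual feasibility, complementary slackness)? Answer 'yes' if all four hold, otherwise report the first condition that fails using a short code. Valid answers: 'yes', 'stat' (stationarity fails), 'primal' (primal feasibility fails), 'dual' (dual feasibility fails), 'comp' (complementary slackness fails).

Gradient of f: grad f(x) = Q x + c = (0, 0)
Constraint values g_i(x) = a_i^T x - b_i:
  g_1((0, 2)) = 1
Stationarity residual: grad f(x) + sum_i lambda_i a_i = (0, 0)
  -> stationarity OK
Primal feasibility (all g_i <= 0): FAILS
Dual feasibility (all lambda_i >= 0): OK
Complementary slackness (lambda_i * g_i(x) = 0 for all i): OK

Verdict: the first failing condition is primal_feasibility -> primal.

primal


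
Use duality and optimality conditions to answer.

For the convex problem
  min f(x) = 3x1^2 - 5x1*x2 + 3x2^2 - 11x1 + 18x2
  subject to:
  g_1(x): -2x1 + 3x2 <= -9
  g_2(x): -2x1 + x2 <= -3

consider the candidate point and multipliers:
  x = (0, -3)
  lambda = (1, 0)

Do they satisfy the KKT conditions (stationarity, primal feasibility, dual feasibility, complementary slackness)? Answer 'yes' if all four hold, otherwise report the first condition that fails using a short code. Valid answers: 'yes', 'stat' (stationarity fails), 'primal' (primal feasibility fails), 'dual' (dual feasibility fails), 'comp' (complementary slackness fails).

Gradient of f: grad f(x) = Q x + c = (4, 0)
Constraint values g_i(x) = a_i^T x - b_i:
  g_1((0, -3)) = 0
  g_2((0, -3)) = 0
Stationarity residual: grad f(x) + sum_i lambda_i a_i = (2, 3)
  -> stationarity FAILS
Primal feasibility (all g_i <= 0): OK
Dual feasibility (all lambda_i >= 0): OK
Complementary slackness (lambda_i * g_i(x) = 0 for all i): OK

Verdict: the first failing condition is stationarity -> stat.

stat


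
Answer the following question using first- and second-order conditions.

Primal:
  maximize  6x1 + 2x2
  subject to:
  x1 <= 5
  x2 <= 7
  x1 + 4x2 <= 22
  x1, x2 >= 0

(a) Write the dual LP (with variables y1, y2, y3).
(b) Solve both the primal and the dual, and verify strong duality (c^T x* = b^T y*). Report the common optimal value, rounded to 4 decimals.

The standard primal-dual pair for 'max c^T x s.t. A x <= b, x >= 0' is:
  Dual:  min b^T y  s.t.  A^T y >= c,  y >= 0.

So the dual LP is:
  minimize  5y1 + 7y2 + 22y3
  subject to:
    y1 + y3 >= 6
    y2 + 4y3 >= 2
    y1, y2, y3 >= 0

Solving the primal: x* = (5, 4.25).
  primal value c^T x* = 38.5.
Solving the dual: y* = (5.5, 0, 0.5).
  dual value b^T y* = 38.5.
Strong duality: c^T x* = b^T y*. Confirmed.

38.5


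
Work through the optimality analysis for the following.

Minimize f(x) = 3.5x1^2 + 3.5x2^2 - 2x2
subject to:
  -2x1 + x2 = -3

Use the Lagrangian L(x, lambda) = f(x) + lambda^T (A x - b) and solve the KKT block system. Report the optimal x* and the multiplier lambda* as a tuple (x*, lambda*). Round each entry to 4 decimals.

Form the Lagrangian:
  L(x, lambda) = (1/2) x^T Q x + c^T x + lambda^T (A x - b)
Stationarity (grad_x L = 0): Q x + c + A^T lambda = 0.
Primal feasibility: A x = b.

This gives the KKT block system:
  [ Q   A^T ] [ x     ]   [-c ]
  [ A    0  ] [ lambda ] = [ b ]

Solving the linear system:
  x*      = (1.3143, -0.3714)
  lambda* = (4.6)
  f(x*)   = 7.2714

x* = (1.3143, -0.3714), lambda* = (4.6)


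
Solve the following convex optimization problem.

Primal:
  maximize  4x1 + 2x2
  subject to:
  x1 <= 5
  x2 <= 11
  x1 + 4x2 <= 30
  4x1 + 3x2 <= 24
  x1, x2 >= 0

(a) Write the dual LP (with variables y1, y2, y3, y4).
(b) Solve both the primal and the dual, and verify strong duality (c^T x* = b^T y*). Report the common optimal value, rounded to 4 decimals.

The standard primal-dual pair for 'max c^T x s.t. A x <= b, x >= 0' is:
  Dual:  min b^T y  s.t.  A^T y >= c,  y >= 0.

So the dual LP is:
  minimize  5y1 + 11y2 + 30y3 + 24y4
  subject to:
    y1 + y3 + 4y4 >= 4
    y2 + 4y3 + 3y4 >= 2
    y1, y2, y3, y4 >= 0

Solving the primal: x* = (5, 1.3333).
  primal value c^T x* = 22.6667.
Solving the dual: y* = (1.3333, 0, 0, 0.6667).
  dual value b^T y* = 22.6667.
Strong duality: c^T x* = b^T y*. Confirmed.

22.6667


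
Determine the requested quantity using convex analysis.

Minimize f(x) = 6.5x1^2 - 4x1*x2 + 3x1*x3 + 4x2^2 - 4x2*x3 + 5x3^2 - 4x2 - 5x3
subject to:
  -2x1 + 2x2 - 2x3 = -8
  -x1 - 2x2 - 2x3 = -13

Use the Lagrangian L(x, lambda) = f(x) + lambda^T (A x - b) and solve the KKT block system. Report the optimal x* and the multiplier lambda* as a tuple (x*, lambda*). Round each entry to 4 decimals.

Form the Lagrangian:
  L(x, lambda) = (1/2) x^T Q x + c^T x + lambda^T (A x - b)
Stationarity (grad_x L = 0): Q x + c + A^T lambda = 0.
Primal feasibility: A x = b.

This gives the KKT block system:
  [ Q   A^T ] [ x     ]   [-c ]
  [ A    0  ] [ lambda ] = [ b ]

Solving the linear system:
  x*      = (1.7611, 1.6903, 3.9292)
  lambda* = (11.5133, 4.8938)
  f(x*)   = 64.6593

x* = (1.7611, 1.6903, 3.9292), lambda* = (11.5133, 4.8938)


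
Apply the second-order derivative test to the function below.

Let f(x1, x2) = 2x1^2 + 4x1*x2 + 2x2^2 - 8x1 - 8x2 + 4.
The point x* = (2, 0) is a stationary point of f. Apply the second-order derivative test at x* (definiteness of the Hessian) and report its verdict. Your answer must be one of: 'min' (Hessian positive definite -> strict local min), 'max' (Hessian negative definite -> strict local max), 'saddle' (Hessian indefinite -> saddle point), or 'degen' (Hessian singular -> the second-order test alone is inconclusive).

Compute the Hessian H = grad^2 f:
  H = [[4, 4], [4, 4]]
Verify stationarity: grad f(x*) = H x* + g = (0, 0).
Eigenvalues of H: 0, 8.
H has a zero eigenvalue (singular; positive semidefinite but not definite), so H is neither positive definite, negative definite, nor indefinite. The second-order test alone is inconclusive -> degen.
(Indeed, f is constant along the null direction of H through x*, so x* is not a strict local extremum.)

degen


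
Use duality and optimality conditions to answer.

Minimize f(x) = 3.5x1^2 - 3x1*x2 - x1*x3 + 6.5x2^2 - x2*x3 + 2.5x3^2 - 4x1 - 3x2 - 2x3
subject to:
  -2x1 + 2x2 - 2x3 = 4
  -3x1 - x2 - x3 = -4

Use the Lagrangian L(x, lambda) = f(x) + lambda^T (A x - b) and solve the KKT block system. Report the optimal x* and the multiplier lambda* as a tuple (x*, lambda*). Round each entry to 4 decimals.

Form the Lagrangian:
  L(x, lambda) = (1/2) x^T Q x + c^T x + lambda^T (A x - b)
Stationarity (grad_x L = 0): Q x + c + A^T lambda = 0.
Primal feasibility: A x = b.

This gives the KKT block system:
  [ Q   A^T ] [ x     ]   [-c ]
  [ A    0  ] [ lambda ] = [ b ]

Solving the linear system:
  x*      = (1.0652, 1.9348, -1.1304)
  lambda* = (-7.6848, 4.7174)
  f(x*)   = 20.9022

x* = (1.0652, 1.9348, -1.1304), lambda* = (-7.6848, 4.7174)


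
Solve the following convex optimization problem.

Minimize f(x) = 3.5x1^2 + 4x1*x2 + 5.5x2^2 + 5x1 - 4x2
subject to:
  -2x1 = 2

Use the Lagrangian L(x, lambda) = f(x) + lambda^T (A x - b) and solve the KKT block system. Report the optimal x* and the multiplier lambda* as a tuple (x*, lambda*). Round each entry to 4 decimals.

Form the Lagrangian:
  L(x, lambda) = (1/2) x^T Q x + c^T x + lambda^T (A x - b)
Stationarity (grad_x L = 0): Q x + c + A^T lambda = 0.
Primal feasibility: A x = b.

This gives the KKT block system:
  [ Q   A^T ] [ x     ]   [-c ]
  [ A    0  ] [ lambda ] = [ b ]

Solving the linear system:
  x*      = (-1, 0.7273)
  lambda* = (0.4545)
  f(x*)   = -4.4091

x* = (-1, 0.7273), lambda* = (0.4545)


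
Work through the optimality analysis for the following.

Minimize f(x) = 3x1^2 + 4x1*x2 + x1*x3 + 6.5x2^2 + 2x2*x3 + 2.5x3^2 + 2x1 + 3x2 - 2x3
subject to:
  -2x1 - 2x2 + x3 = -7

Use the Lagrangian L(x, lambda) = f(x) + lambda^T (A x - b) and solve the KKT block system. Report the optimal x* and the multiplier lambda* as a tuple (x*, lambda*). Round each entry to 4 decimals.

Form the Lagrangian:
  L(x, lambda) = (1/2) x^T Q x + c^T x + lambda^T (A x - b)
Stationarity (grad_x L = 0): Q x + c + A^T lambda = 0.
Primal feasibility: A x = b.

This gives the KKT block system:
  [ Q   A^T ] [ x     ]   [-c ]
  [ A    0  ] [ lambda ] = [ b ]

Solving the linear system:
  x*      = (2.0879, 0.5455, -1.7333)
  lambda* = (7.4879)
  f(x*)   = 30.847

x* = (2.0879, 0.5455, -1.7333), lambda* = (7.4879)


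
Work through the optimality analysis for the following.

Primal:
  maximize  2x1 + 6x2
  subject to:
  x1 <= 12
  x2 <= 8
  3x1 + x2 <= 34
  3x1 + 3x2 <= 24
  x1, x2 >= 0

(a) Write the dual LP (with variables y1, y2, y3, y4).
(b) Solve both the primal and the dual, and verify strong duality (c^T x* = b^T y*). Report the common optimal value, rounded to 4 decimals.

The standard primal-dual pair for 'max c^T x s.t. A x <= b, x >= 0' is:
  Dual:  min b^T y  s.t.  A^T y >= c,  y >= 0.

So the dual LP is:
  minimize  12y1 + 8y2 + 34y3 + 24y4
  subject to:
    y1 + 3y3 + 3y4 >= 2
    y2 + y3 + 3y4 >= 6
    y1, y2, y3, y4 >= 0

Solving the primal: x* = (0, 8).
  primal value c^T x* = 48.
Solving the dual: y* = (0, 4, 0, 0.6667).
  dual value b^T y* = 48.
Strong duality: c^T x* = b^T y*. Confirmed.

48


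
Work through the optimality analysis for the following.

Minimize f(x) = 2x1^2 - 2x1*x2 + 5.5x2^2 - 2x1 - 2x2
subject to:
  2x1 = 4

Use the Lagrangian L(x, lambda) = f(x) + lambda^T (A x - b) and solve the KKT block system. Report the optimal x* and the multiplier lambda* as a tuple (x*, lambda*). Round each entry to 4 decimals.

Form the Lagrangian:
  L(x, lambda) = (1/2) x^T Q x + c^T x + lambda^T (A x - b)
Stationarity (grad_x L = 0): Q x + c + A^T lambda = 0.
Primal feasibility: A x = b.

This gives the KKT block system:
  [ Q   A^T ] [ x     ]   [-c ]
  [ A    0  ] [ lambda ] = [ b ]

Solving the linear system:
  x*      = (2, 0.5455)
  lambda* = (-2.4545)
  f(x*)   = 2.3636

x* = (2, 0.5455), lambda* = (-2.4545)


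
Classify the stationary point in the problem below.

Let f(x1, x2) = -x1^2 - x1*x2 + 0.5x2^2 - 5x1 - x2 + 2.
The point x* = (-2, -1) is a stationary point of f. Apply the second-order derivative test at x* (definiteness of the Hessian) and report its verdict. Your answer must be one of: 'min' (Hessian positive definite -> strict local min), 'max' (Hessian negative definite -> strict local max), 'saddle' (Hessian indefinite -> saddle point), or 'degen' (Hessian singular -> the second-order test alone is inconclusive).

Compute the Hessian H = grad^2 f:
  H = [[-2, -1], [-1, 1]]
Verify stationarity: grad f(x*) = H x* + g = (0, 0).
Eigenvalues of H: -2.3028, 1.3028.
Eigenvalues have mixed signs, so H is indefinite -> x* is a saddle point.

saddle


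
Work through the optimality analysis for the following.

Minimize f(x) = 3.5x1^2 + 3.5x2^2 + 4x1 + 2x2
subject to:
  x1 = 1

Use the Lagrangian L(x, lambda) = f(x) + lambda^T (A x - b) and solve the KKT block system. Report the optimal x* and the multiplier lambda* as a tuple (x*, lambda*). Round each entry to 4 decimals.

Form the Lagrangian:
  L(x, lambda) = (1/2) x^T Q x + c^T x + lambda^T (A x - b)
Stationarity (grad_x L = 0): Q x + c + A^T lambda = 0.
Primal feasibility: A x = b.

This gives the KKT block system:
  [ Q   A^T ] [ x     ]   [-c ]
  [ A    0  ] [ lambda ] = [ b ]

Solving the linear system:
  x*      = (1, -0.2857)
  lambda* = (-11)
  f(x*)   = 7.2143

x* = (1, -0.2857), lambda* = (-11)


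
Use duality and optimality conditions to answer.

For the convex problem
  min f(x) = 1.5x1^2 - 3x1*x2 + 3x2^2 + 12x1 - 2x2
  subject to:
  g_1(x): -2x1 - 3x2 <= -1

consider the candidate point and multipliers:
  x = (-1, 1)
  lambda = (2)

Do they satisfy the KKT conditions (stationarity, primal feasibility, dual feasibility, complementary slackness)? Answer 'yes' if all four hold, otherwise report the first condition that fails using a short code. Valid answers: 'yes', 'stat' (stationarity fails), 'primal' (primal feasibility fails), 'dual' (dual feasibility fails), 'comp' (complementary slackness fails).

Gradient of f: grad f(x) = Q x + c = (6, 7)
Constraint values g_i(x) = a_i^T x - b_i:
  g_1((-1, 1)) = 0
Stationarity residual: grad f(x) + sum_i lambda_i a_i = (2, 1)
  -> stationarity FAILS
Primal feasibility (all g_i <= 0): OK
Dual feasibility (all lambda_i >= 0): OK
Complementary slackness (lambda_i * g_i(x) = 0 for all i): OK

Verdict: the first failing condition is stationarity -> stat.

stat


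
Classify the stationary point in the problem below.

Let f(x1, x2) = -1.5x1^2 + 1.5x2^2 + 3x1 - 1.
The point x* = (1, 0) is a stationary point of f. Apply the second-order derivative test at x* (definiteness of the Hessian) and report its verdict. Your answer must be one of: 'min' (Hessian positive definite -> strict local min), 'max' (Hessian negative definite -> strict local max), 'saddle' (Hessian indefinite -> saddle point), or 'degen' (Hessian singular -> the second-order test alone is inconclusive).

Compute the Hessian H = grad^2 f:
  H = [[-3, 0], [0, 3]]
Verify stationarity: grad f(x*) = H x* + g = (0, 0).
Eigenvalues of H: -3, 3.
Eigenvalues have mixed signs, so H is indefinite -> x* is a saddle point.

saddle


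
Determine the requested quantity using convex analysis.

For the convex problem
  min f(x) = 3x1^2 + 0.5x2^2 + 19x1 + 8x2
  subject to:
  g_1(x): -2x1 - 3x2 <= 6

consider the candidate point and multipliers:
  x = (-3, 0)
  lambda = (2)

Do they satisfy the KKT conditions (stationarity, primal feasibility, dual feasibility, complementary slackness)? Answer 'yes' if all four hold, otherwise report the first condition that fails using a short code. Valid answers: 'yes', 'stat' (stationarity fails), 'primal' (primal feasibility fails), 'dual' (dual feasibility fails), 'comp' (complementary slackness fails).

Gradient of f: grad f(x) = Q x + c = (1, 8)
Constraint values g_i(x) = a_i^T x - b_i:
  g_1((-3, 0)) = 0
Stationarity residual: grad f(x) + sum_i lambda_i a_i = (-3, 2)
  -> stationarity FAILS
Primal feasibility (all g_i <= 0): OK
Dual feasibility (all lambda_i >= 0): OK
Complementary slackness (lambda_i * g_i(x) = 0 for all i): OK

Verdict: the first failing condition is stationarity -> stat.

stat


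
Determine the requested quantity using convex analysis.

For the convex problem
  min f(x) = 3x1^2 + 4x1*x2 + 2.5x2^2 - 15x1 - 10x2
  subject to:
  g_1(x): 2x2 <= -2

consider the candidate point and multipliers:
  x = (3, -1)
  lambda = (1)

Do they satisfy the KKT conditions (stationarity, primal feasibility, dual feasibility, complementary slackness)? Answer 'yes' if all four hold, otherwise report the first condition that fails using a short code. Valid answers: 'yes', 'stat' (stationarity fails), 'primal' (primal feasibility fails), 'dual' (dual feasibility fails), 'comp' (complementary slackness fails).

Gradient of f: grad f(x) = Q x + c = (-1, -3)
Constraint values g_i(x) = a_i^T x - b_i:
  g_1((3, -1)) = 0
Stationarity residual: grad f(x) + sum_i lambda_i a_i = (-1, -1)
  -> stationarity FAILS
Primal feasibility (all g_i <= 0): OK
Dual feasibility (all lambda_i >= 0): OK
Complementary slackness (lambda_i * g_i(x) = 0 for all i): OK

Verdict: the first failing condition is stationarity -> stat.

stat


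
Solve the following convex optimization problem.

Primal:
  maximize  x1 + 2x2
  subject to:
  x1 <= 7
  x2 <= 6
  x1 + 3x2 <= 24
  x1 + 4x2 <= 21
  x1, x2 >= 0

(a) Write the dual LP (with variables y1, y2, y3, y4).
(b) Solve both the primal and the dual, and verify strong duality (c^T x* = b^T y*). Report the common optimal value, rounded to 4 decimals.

The standard primal-dual pair for 'max c^T x s.t. A x <= b, x >= 0' is:
  Dual:  min b^T y  s.t.  A^T y >= c,  y >= 0.

So the dual LP is:
  minimize  7y1 + 6y2 + 24y3 + 21y4
  subject to:
    y1 + y3 + y4 >= 1
    y2 + 3y3 + 4y4 >= 2
    y1, y2, y3, y4 >= 0

Solving the primal: x* = (7, 3.5).
  primal value c^T x* = 14.
Solving the dual: y* = (0.5, 0, 0, 0.5).
  dual value b^T y* = 14.
Strong duality: c^T x* = b^T y*. Confirmed.

14


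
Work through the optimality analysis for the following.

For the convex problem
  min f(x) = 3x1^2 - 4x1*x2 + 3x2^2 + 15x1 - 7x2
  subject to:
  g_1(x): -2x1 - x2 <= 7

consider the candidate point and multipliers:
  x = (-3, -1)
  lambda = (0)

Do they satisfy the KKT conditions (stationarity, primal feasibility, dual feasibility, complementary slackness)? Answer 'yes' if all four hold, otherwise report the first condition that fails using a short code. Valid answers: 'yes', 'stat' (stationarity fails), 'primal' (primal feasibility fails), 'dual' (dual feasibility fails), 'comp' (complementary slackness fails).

Gradient of f: grad f(x) = Q x + c = (1, -1)
Constraint values g_i(x) = a_i^T x - b_i:
  g_1((-3, -1)) = 0
Stationarity residual: grad f(x) + sum_i lambda_i a_i = (1, -1)
  -> stationarity FAILS
Primal feasibility (all g_i <= 0): OK
Dual feasibility (all lambda_i >= 0): OK
Complementary slackness (lambda_i * g_i(x) = 0 for all i): OK

Verdict: the first failing condition is stationarity -> stat.

stat


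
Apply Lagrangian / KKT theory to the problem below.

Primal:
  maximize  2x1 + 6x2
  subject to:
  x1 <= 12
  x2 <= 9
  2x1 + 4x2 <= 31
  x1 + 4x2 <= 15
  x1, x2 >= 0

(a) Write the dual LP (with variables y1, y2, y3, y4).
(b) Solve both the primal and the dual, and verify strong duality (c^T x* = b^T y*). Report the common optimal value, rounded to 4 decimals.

The standard primal-dual pair for 'max c^T x s.t. A x <= b, x >= 0' is:
  Dual:  min b^T y  s.t.  A^T y >= c,  y >= 0.

So the dual LP is:
  minimize  12y1 + 9y2 + 31y3 + 15y4
  subject to:
    y1 + 2y3 + y4 >= 2
    y2 + 4y3 + 4y4 >= 6
    y1, y2, y3, y4 >= 0

Solving the primal: x* = (12, 0.75).
  primal value c^T x* = 28.5.
Solving the dual: y* = (0.5, 0, 0, 1.5).
  dual value b^T y* = 28.5.
Strong duality: c^T x* = b^T y*. Confirmed.

28.5


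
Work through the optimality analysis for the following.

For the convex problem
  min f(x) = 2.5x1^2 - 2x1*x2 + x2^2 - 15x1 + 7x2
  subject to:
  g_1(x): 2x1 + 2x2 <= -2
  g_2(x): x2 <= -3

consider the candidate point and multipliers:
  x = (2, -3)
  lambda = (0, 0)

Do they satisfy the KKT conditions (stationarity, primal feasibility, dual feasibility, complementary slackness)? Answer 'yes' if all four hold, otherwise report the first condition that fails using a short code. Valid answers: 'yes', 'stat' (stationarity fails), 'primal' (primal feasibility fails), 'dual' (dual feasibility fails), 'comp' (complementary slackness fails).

Gradient of f: grad f(x) = Q x + c = (1, -3)
Constraint values g_i(x) = a_i^T x - b_i:
  g_1((2, -3)) = 0
  g_2((2, -3)) = 0
Stationarity residual: grad f(x) + sum_i lambda_i a_i = (1, -3)
  -> stationarity FAILS
Primal feasibility (all g_i <= 0): OK
Dual feasibility (all lambda_i >= 0): OK
Complementary slackness (lambda_i * g_i(x) = 0 for all i): OK

Verdict: the first failing condition is stationarity -> stat.

stat


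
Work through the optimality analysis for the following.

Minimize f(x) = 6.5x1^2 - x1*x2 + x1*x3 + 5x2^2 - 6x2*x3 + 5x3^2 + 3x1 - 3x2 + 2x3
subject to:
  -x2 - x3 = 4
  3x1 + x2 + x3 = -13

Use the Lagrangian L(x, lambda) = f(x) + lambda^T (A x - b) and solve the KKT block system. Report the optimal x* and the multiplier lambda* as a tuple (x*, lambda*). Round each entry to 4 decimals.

Form the Lagrangian:
  L(x, lambda) = (1/2) x^T Q x + c^T x + lambda^T (A x - b)
Stationarity (grad_x L = 0): Q x + c + A^T lambda = 0.
Primal feasibility: A x = b.

This gives the KKT block system:
  [ Q   A^T ] [ x     ]   [-c ]
  [ A    0  ] [ lambda ] = [ b ]

Solving the linear system:
  x*      = (-3, -2.0313, -1.9688)
  lambda* = (3.4792, 11.9792)
  f(x*)   = 67.4844

x* = (-3, -2.0313, -1.9688), lambda* = (3.4792, 11.9792)


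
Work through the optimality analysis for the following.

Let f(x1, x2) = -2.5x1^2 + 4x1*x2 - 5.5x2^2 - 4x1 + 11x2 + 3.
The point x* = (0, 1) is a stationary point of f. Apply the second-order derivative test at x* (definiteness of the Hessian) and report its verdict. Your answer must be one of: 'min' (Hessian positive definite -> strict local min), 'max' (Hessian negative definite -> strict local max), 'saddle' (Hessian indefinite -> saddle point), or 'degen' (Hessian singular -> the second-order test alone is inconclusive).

Compute the Hessian H = grad^2 f:
  H = [[-5, 4], [4, -11]]
Verify stationarity: grad f(x*) = H x* + g = (0, 0).
Eigenvalues of H: -13, -3.
Both eigenvalues < 0, so H is negative definite -> x* is a strict local max.

max


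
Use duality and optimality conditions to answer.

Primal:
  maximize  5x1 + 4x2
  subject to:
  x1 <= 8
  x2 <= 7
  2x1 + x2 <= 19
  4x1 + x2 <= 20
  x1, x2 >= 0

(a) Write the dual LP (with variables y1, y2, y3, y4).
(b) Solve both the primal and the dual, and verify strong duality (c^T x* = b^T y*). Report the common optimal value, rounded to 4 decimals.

The standard primal-dual pair for 'max c^T x s.t. A x <= b, x >= 0' is:
  Dual:  min b^T y  s.t.  A^T y >= c,  y >= 0.

So the dual LP is:
  minimize  8y1 + 7y2 + 19y3 + 20y4
  subject to:
    y1 + 2y3 + 4y4 >= 5
    y2 + y3 + y4 >= 4
    y1, y2, y3, y4 >= 0

Solving the primal: x* = (3.25, 7).
  primal value c^T x* = 44.25.
Solving the dual: y* = (0, 2.75, 0, 1.25).
  dual value b^T y* = 44.25.
Strong duality: c^T x* = b^T y*. Confirmed.

44.25


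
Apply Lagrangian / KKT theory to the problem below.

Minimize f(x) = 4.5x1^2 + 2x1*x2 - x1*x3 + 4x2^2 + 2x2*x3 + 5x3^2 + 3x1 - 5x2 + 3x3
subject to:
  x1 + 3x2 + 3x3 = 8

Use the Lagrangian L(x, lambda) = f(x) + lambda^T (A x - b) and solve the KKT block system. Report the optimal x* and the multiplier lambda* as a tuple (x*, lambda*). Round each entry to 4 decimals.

Form the Lagrangian:
  L(x, lambda) = (1/2) x^T Q x + c^T x + lambda^T (A x - b)
Stationarity (grad_x L = 0): Q x + c + A^T lambda = 0.
Primal feasibility: A x = b.

This gives the KKT block system:
  [ Q   A^T ] [ x     ]   [-c ]
  [ A    0  ] [ lambda ] = [ b ]

Solving the linear system:
  x*      = (-0.2732, 2.2058, 0.5519)
  lambda* = (-4.4013)
  f(x*)   = 12.5089

x* = (-0.2732, 2.2058, 0.5519), lambda* = (-4.4013)


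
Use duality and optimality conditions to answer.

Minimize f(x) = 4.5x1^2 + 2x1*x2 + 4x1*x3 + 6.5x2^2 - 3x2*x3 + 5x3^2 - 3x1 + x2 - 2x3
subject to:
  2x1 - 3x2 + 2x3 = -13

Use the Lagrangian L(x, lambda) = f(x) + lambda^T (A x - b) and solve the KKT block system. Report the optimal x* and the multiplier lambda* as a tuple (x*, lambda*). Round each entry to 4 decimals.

Form the Lagrangian:
  L(x, lambda) = (1/2) x^T Q x + c^T x + lambda^T (A x - b)
Stationarity (grad_x L = 0): Q x + c + A^T lambda = 0.
Primal feasibility: A x = b.

This gives the KKT block system:
  [ Q   A^T ] [ x     ]   [-c ]
  [ A    0  ] [ lambda ] = [ b ]

Solving the linear system:
  x*      = (-2.4936, 2.6425, -0.0426)
  lambda* = (10.1642)
  f(x*)   = 71.172

x* = (-2.4936, 2.6425, -0.0426), lambda* = (10.1642)


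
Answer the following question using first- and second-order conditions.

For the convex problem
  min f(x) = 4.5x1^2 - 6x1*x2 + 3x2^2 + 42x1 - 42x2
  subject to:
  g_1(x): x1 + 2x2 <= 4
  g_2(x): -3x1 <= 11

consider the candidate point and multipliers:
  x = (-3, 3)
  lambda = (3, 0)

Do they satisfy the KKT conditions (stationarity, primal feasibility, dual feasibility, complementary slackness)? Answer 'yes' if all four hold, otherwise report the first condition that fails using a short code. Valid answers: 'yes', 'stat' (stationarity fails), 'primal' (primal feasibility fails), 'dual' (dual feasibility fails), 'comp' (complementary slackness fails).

Gradient of f: grad f(x) = Q x + c = (-3, -6)
Constraint values g_i(x) = a_i^T x - b_i:
  g_1((-3, 3)) = -1
  g_2((-3, 3)) = -2
Stationarity residual: grad f(x) + sum_i lambda_i a_i = (0, 0)
  -> stationarity OK
Primal feasibility (all g_i <= 0): OK
Dual feasibility (all lambda_i >= 0): OK
Complementary slackness (lambda_i * g_i(x) = 0 for all i): FAILS

Verdict: the first failing condition is complementary_slackness -> comp.

comp


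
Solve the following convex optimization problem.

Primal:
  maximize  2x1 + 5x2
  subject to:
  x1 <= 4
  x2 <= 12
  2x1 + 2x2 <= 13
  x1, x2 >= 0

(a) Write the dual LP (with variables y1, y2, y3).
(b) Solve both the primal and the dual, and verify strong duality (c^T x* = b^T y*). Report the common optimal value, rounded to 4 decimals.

The standard primal-dual pair for 'max c^T x s.t. A x <= b, x >= 0' is:
  Dual:  min b^T y  s.t.  A^T y >= c,  y >= 0.

So the dual LP is:
  minimize  4y1 + 12y2 + 13y3
  subject to:
    y1 + 2y3 >= 2
    y2 + 2y3 >= 5
    y1, y2, y3 >= 0

Solving the primal: x* = (0, 6.5).
  primal value c^T x* = 32.5.
Solving the dual: y* = (0, 0, 2.5).
  dual value b^T y* = 32.5.
Strong duality: c^T x* = b^T y*. Confirmed.

32.5


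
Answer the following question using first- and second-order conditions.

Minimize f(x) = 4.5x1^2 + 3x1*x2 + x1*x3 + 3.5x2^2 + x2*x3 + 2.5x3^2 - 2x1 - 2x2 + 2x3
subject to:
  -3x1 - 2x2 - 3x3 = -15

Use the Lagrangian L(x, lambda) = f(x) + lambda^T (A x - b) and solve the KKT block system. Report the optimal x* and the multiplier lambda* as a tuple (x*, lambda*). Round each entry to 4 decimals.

Form the Lagrangian:
  L(x, lambda) = (1/2) x^T Q x + c^T x + lambda^T (A x - b)
Stationarity (grad_x L = 0): Q x + c + A^T lambda = 0.
Primal feasibility: A x = b.

This gives the KKT block system:
  [ Q   A^T ] [ x     ]   [-c ]
  [ A    0  ] [ lambda ] = [ b ]

Solving the linear system:
  x*      = (1.6372, 0.9329, 2.7409)
  lambda* = (6.0915)
  f(x*)   = 45.8567

x* = (1.6372, 0.9329, 2.7409), lambda* = (6.0915)


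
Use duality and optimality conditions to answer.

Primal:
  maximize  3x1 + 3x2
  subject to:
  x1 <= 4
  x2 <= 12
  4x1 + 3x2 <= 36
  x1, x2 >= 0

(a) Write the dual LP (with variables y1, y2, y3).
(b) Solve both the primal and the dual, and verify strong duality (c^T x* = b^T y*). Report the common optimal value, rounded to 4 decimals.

The standard primal-dual pair for 'max c^T x s.t. A x <= b, x >= 0' is:
  Dual:  min b^T y  s.t.  A^T y >= c,  y >= 0.

So the dual LP is:
  minimize  4y1 + 12y2 + 36y3
  subject to:
    y1 + 4y3 >= 3
    y2 + 3y3 >= 3
    y1, y2, y3 >= 0

Solving the primal: x* = (0, 12).
  primal value c^T x* = 36.
Solving the dual: y* = (0, 0, 1).
  dual value b^T y* = 36.
Strong duality: c^T x* = b^T y*. Confirmed.

36


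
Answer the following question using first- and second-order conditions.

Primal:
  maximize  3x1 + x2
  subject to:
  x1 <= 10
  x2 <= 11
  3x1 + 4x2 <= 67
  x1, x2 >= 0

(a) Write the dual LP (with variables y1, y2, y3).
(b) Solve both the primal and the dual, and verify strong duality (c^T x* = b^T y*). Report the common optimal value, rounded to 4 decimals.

The standard primal-dual pair for 'max c^T x s.t. A x <= b, x >= 0' is:
  Dual:  min b^T y  s.t.  A^T y >= c,  y >= 0.

So the dual LP is:
  minimize  10y1 + 11y2 + 67y3
  subject to:
    y1 + 3y3 >= 3
    y2 + 4y3 >= 1
    y1, y2, y3 >= 0

Solving the primal: x* = (10, 9.25).
  primal value c^T x* = 39.25.
Solving the dual: y* = (2.25, 0, 0.25).
  dual value b^T y* = 39.25.
Strong duality: c^T x* = b^T y*. Confirmed.

39.25


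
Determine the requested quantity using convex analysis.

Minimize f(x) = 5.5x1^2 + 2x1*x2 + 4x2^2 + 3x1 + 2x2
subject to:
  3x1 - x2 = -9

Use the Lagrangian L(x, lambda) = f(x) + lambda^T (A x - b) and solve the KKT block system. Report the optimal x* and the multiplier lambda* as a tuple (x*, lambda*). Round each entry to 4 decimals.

Form the Lagrangian:
  L(x, lambda) = (1/2) x^T Q x + c^T x + lambda^T (A x - b)
Stationarity (grad_x L = 0): Q x + c + A^T lambda = 0.
Primal feasibility: A x = b.

This gives the KKT block system:
  [ Q   A^T ] [ x     ]   [-c ]
  [ A    0  ] [ lambda ] = [ b ]

Solving the linear system:
  x*      = (-2.5579, 1.3263)
  lambda* = (7.4947)
  f(x*)   = 31.2158

x* = (-2.5579, 1.3263), lambda* = (7.4947)


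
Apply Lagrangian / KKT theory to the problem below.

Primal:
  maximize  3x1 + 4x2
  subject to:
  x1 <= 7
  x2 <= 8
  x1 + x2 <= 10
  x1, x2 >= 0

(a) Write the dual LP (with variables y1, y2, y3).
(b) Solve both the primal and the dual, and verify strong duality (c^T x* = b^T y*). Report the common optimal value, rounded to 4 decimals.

The standard primal-dual pair for 'max c^T x s.t. A x <= b, x >= 0' is:
  Dual:  min b^T y  s.t.  A^T y >= c,  y >= 0.

So the dual LP is:
  minimize  7y1 + 8y2 + 10y3
  subject to:
    y1 + y3 >= 3
    y2 + y3 >= 4
    y1, y2, y3 >= 0

Solving the primal: x* = (2, 8).
  primal value c^T x* = 38.
Solving the dual: y* = (0, 1, 3).
  dual value b^T y* = 38.
Strong duality: c^T x* = b^T y*. Confirmed.

38


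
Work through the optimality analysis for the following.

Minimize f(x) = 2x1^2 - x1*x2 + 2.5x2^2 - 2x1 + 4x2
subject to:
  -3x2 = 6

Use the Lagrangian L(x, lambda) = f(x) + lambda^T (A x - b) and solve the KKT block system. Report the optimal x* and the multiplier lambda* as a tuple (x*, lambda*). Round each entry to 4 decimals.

Form the Lagrangian:
  L(x, lambda) = (1/2) x^T Q x + c^T x + lambda^T (A x - b)
Stationarity (grad_x L = 0): Q x + c + A^T lambda = 0.
Primal feasibility: A x = b.

This gives the KKT block system:
  [ Q   A^T ] [ x     ]   [-c ]
  [ A    0  ] [ lambda ] = [ b ]

Solving the linear system:
  x*      = (0, -2)
  lambda* = (-2)
  f(x*)   = 2

x* = (0, -2), lambda* = (-2)


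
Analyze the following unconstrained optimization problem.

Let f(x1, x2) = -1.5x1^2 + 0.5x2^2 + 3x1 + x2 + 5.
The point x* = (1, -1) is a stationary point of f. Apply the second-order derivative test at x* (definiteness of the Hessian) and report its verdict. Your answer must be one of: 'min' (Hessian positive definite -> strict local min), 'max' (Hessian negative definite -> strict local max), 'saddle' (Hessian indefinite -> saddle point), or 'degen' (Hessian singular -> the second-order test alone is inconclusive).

Compute the Hessian H = grad^2 f:
  H = [[-3, 0], [0, 1]]
Verify stationarity: grad f(x*) = H x* + g = (0, 0).
Eigenvalues of H: -3, 1.
Eigenvalues have mixed signs, so H is indefinite -> x* is a saddle point.

saddle


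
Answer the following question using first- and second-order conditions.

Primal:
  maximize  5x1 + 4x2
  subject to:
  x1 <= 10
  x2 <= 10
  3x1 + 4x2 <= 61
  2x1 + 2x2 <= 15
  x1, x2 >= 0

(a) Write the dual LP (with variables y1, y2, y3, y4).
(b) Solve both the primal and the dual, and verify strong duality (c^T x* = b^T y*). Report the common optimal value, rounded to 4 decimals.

The standard primal-dual pair for 'max c^T x s.t. A x <= b, x >= 0' is:
  Dual:  min b^T y  s.t.  A^T y >= c,  y >= 0.

So the dual LP is:
  minimize  10y1 + 10y2 + 61y3 + 15y4
  subject to:
    y1 + 3y3 + 2y4 >= 5
    y2 + 4y3 + 2y4 >= 4
    y1, y2, y3, y4 >= 0

Solving the primal: x* = (7.5, 0).
  primal value c^T x* = 37.5.
Solving the dual: y* = (0, 0, 0, 2.5).
  dual value b^T y* = 37.5.
Strong duality: c^T x* = b^T y*. Confirmed.

37.5


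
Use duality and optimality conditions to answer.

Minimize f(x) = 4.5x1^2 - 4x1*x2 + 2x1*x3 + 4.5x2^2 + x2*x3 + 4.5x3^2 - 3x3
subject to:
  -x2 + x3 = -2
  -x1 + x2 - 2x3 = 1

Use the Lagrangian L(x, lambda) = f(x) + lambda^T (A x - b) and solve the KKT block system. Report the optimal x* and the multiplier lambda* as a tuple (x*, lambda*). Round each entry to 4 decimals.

Form the Lagrangian:
  L(x, lambda) = (1/2) x^T Q x + c^T x + lambda^T (A x - b)
Stationarity (grad_x L = 0): Q x + c + A^T lambda = 0.
Primal feasibility: A x = b.

This gives the KKT block system:
  [ Q   A^T ] [ x     ]   [-c ]
  [ A    0  ] [ lambda ] = [ b ]

Solving the linear system:
  x*      = (1.4242, 1.5758, -0.4242)
  lambda* = (13.7273, 5.6667)
  f(x*)   = 11.5303

x* = (1.4242, 1.5758, -0.4242), lambda* = (13.7273, 5.6667)


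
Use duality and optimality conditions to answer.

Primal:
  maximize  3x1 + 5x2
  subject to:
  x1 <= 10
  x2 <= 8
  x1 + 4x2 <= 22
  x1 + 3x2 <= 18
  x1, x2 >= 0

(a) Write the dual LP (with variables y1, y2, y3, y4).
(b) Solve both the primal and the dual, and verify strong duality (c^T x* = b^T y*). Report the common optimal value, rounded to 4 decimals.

The standard primal-dual pair for 'max c^T x s.t. A x <= b, x >= 0' is:
  Dual:  min b^T y  s.t.  A^T y >= c,  y >= 0.

So the dual LP is:
  minimize  10y1 + 8y2 + 22y3 + 18y4
  subject to:
    y1 + y3 + y4 >= 3
    y2 + 4y3 + 3y4 >= 5
    y1, y2, y3, y4 >= 0

Solving the primal: x* = (10, 2.6667).
  primal value c^T x* = 43.3333.
Solving the dual: y* = (1.3333, 0, 0, 1.6667).
  dual value b^T y* = 43.3333.
Strong duality: c^T x* = b^T y*. Confirmed.

43.3333


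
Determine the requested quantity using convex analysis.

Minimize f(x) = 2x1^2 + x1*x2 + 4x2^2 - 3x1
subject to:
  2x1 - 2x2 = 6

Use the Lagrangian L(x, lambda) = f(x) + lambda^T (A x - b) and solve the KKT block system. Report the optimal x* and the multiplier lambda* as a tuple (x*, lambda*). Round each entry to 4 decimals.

Form the Lagrangian:
  L(x, lambda) = (1/2) x^T Q x + c^T x + lambda^T (A x - b)
Stationarity (grad_x L = 0): Q x + c + A^T lambda = 0.
Primal feasibility: A x = b.

This gives the KKT block system:
  [ Q   A^T ] [ x     ]   [-c ]
  [ A    0  ] [ lambda ] = [ b ]

Solving the linear system:
  x*      = (2.1429, -0.8571)
  lambda* = (-2.3571)
  f(x*)   = 3.8571

x* = (2.1429, -0.8571), lambda* = (-2.3571)
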